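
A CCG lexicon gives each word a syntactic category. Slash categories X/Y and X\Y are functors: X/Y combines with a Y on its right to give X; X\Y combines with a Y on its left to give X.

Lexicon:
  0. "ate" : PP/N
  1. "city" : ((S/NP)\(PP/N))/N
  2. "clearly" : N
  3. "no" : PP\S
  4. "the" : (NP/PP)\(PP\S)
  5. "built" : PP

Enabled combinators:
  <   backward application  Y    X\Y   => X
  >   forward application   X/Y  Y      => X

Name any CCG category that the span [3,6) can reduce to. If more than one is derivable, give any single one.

[0,6] S   >
  [0,3] S/NP   <
    [0,1] "ate" : PP/N
    [1,3] (S/NP)\(PP/N)   >
      [1,2] "city" : ((S/NP)\(PP/N))/N
      [2,3] "clearly" : N
  [3,6] NP   >
    [3,5] NP/PP   <
      [3,4] "no" : PP\S
      [4,5] "the" : (NP/PP)\(PP\S)
    [5,6] "built" : PP

NP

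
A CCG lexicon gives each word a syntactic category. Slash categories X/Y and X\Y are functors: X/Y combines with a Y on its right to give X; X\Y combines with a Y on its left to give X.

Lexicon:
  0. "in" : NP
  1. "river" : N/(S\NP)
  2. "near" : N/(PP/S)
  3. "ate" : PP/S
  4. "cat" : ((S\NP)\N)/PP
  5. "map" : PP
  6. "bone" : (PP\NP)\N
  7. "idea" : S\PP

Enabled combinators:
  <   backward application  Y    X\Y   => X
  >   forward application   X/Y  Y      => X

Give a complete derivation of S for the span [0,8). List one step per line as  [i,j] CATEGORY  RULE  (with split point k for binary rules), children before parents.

[0,1] NP  lex  "in"
[1,2] N/(S\NP)  lex  "river"
[2,3] N/(PP/S)  lex  "near"
[3,4] PP/S  lex  "ate"
[2,4] N  >  k=3
[4,5] ((S\NP)\N)/PP  lex  "cat"
[5,6] PP  lex  "map"
[4,6] (S\NP)\N  >  k=5
[2,6] S\NP  <  k=4
[1,6] N  >  k=2
[6,7] (PP\NP)\N  lex  "bone"
[1,7] PP\NP  <  k=6
[0,7] PP  <  k=1
[7,8] S\PP  lex  "idea"
[0,8] S  <  k=7

[0,8] S   <
  [0,7] PP   <
    [0,1] "in" : NP
    [1,7] PP\NP   <
      [1,6] N   >
        [1,2] "river" : N/(S\NP)
        [2,6] S\NP   <
          [2,4] N   >
            [2,3] "near" : N/(PP/S)
            [3,4] "ate" : PP/S
          [4,6] (S\NP)\N   >
            [4,5] "cat" : ((S\NP)\N)/PP
            [5,6] "map" : PP
      [6,7] "bone" : (PP\NP)\N
  [7,8] "idea" : S\PP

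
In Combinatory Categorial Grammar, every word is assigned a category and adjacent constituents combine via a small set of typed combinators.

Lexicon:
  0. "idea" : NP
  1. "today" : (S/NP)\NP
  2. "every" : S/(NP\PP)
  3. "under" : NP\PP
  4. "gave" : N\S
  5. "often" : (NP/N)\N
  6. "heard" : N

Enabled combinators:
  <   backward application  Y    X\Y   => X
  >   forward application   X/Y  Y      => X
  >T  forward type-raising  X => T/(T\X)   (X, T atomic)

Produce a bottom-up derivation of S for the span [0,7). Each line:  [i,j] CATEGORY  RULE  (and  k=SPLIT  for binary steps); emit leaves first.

[0,7] S   >
  [0,2] S/NP   <
    [0,1] "idea" : NP
    [1,2] "today" : (S/NP)\NP
  [2,7] NP   >
    [2,6] NP/N   <
      [2,5] N   <
        [2,4] S   >
          [2,3] "every" : S/(NP\PP)
          [3,4] "under" : NP\PP
        [4,5] "gave" : N\S
      [5,6] "often" : (NP/N)\N
    [6,7] "heard" : N

[0,1] NP  lex  "idea"
[1,2] (S/NP)\NP  lex  "today"
[0,2] S/NP  <  k=1
[2,3] S/(NP\PP)  lex  "every"
[3,4] NP\PP  lex  "under"
[2,4] S  >  k=3
[4,5] N\S  lex  "gave"
[2,5] N  <  k=4
[5,6] (NP/N)\N  lex  "often"
[2,6] NP/N  <  k=5
[6,7] N  lex  "heard"
[2,7] NP  >  k=6
[0,7] S  >  k=2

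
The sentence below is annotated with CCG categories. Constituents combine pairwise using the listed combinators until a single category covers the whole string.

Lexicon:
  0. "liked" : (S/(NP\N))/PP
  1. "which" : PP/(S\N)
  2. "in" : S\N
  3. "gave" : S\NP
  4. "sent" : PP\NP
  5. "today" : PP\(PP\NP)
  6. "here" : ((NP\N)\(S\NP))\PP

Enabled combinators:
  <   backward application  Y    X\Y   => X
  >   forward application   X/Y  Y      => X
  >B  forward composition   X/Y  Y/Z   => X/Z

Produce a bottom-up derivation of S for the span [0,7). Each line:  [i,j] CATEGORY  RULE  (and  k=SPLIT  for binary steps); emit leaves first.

[0,7] S   >
  [0,3] S/(NP\N)   >
    [0,1] "liked" : (S/(NP\N))/PP
    [1,3] PP   >
      [1,2] "which" : PP/(S\N)
      [2,3] "in" : S\N
  [3,7] NP\N   <
    [3,4] "gave" : S\NP
    [4,7] (NP\N)\(S\NP)   <
      [4,6] PP   <
        [4,5] "sent" : PP\NP
        [5,6] "today" : PP\(PP\NP)
      [6,7] "here" : ((NP\N)\(S\NP))\PP

[0,1] (S/(NP\N))/PP  lex  "liked"
[1,2] PP/(S\N)  lex  "which"
[2,3] S\N  lex  "in"
[1,3] PP  >  k=2
[0,3] S/(NP\N)  >  k=1
[3,4] S\NP  lex  "gave"
[4,5] PP\NP  lex  "sent"
[5,6] PP\(PP\NP)  lex  "today"
[4,6] PP  <  k=5
[6,7] ((NP\N)\(S\NP))\PP  lex  "here"
[4,7] (NP\N)\(S\NP)  <  k=6
[3,7] NP\N  <  k=4
[0,7] S  >  k=3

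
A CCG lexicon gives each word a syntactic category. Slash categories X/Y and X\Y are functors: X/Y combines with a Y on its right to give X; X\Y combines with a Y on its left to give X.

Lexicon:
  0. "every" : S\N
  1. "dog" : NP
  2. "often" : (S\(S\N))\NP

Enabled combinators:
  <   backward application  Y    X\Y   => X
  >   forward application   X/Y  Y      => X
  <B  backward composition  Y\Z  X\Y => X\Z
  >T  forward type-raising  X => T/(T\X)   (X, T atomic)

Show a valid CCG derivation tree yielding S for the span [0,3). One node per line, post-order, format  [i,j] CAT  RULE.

[0,3] S   <
  [0,1] "every" : S\N
  [1,3] S\(S\N)   <
    [1,2] "dog" : NP
    [2,3] "often" : (S\(S\N))\NP

[0,1] S\N  lex  "every"
[1,2] NP  lex  "dog"
[2,3] (S\(S\N))\NP  lex  "often"
[1,3] S\(S\N)  <  k=2
[0,3] S  <  k=1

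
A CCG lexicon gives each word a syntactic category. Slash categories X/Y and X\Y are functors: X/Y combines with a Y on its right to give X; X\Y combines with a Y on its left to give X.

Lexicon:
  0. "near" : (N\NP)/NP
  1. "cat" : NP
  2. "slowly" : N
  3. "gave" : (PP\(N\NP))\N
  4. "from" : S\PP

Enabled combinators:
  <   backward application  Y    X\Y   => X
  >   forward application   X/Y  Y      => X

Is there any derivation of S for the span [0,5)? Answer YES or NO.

YES

[0,5] S   <
  [0,4] PP   <
    [0,2] N\NP   >
      [0,1] "near" : (N\NP)/NP
      [1,2] "cat" : NP
    [2,4] PP\(N\NP)   <
      [2,3] "slowly" : N
      [3,4] "gave" : (PP\(N\NP))\N
  [4,5] "from" : S\PP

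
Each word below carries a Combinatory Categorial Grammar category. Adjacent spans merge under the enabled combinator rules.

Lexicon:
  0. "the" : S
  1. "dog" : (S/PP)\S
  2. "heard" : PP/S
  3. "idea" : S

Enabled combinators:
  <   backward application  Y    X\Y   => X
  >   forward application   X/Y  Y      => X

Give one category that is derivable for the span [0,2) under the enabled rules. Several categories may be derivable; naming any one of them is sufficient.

[0,4] S   >
  [0,2] S/PP   <
    [0,1] "the" : S
    [1,2] "dog" : (S/PP)\S
  [2,4] PP   >
    [2,3] "heard" : PP/S
    [3,4] "idea" : S

S/PP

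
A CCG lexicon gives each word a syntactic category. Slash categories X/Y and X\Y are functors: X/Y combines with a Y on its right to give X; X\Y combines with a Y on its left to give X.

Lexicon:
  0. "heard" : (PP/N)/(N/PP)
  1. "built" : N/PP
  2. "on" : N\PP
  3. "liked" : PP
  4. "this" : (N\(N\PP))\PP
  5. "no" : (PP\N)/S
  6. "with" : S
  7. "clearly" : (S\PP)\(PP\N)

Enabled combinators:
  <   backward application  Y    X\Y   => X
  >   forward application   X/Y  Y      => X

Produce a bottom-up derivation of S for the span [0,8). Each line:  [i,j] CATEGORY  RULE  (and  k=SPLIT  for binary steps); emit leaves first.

[0,8] S   <
  [0,5] PP   >
    [0,2] PP/N   >
      [0,1] "heard" : (PP/N)/(N/PP)
      [1,2] "built" : N/PP
    [2,5] N   <
      [2,3] "on" : N\PP
      [3,5] N\(N\PP)   <
        [3,4] "liked" : PP
        [4,5] "this" : (N\(N\PP))\PP
  [5,8] S\PP   <
    [5,7] PP\N   >
      [5,6] "no" : (PP\N)/S
      [6,7] "with" : S
    [7,8] "clearly" : (S\PP)\(PP\N)

[0,1] (PP/N)/(N/PP)  lex  "heard"
[1,2] N/PP  lex  "built"
[0,2] PP/N  >  k=1
[2,3] N\PP  lex  "on"
[3,4] PP  lex  "liked"
[4,5] (N\(N\PP))\PP  lex  "this"
[3,5] N\(N\PP)  <  k=4
[2,5] N  <  k=3
[0,5] PP  >  k=2
[5,6] (PP\N)/S  lex  "no"
[6,7] S  lex  "with"
[5,7] PP\N  >  k=6
[7,8] (S\PP)\(PP\N)  lex  "clearly"
[5,8] S\PP  <  k=7
[0,8] S  <  k=5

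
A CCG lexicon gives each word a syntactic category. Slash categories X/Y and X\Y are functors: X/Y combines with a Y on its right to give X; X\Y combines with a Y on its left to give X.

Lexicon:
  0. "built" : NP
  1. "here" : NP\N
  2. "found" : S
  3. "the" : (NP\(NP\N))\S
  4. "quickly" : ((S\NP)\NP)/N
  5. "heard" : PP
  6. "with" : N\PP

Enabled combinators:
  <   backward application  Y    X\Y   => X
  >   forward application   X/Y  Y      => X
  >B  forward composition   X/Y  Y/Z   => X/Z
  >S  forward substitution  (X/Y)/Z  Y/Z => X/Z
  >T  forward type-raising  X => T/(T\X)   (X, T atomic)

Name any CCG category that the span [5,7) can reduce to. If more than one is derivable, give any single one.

N

[0,7] S   <
  [0,1] "built" : NP
  [1,7] S\NP   <
    [1,4] NP   <
      [1,2] "here" : NP\N
      [2,4] NP\(NP\N)   <
        [2,3] "found" : S
        [3,4] "the" : (NP\(NP\N))\S
    [4,7] (S\NP)\NP   >
      [4,5] "quickly" : ((S\NP)\NP)/N
      [5,7] N   <
        [5,6] "heard" : PP
        [6,7] "with" : N\PP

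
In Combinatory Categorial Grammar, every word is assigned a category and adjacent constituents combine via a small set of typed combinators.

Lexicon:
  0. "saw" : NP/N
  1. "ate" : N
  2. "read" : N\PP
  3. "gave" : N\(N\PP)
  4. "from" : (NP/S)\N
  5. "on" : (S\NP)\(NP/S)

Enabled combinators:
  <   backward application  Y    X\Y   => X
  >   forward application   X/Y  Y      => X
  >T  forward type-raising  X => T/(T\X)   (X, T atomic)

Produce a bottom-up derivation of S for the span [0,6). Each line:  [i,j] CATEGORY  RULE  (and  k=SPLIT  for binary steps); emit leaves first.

[0,1] NP/N  lex  "saw"
[1,2] N  lex  "ate"
[0,2] NP  >  k=1
[2,3] N\PP  lex  "read"
[3,4] N\(N\PP)  lex  "gave"
[2,4] N  <  k=3
[4,5] (NP/S)\N  lex  "from"
[2,5] NP/S  <  k=4
[5,6] (S\NP)\(NP/S)  lex  "on"
[2,6] S\NP  <  k=5
[0,6] S  <  k=2

[0,6] S   <
  [0,2] NP   >
    [0,1] "saw" : NP/N
    [1,2] "ate" : N
  [2,6] S\NP   <
    [2,5] NP/S   <
      [2,4] N   <
        [2,3] "read" : N\PP
        [3,4] "gave" : N\(N\PP)
      [4,5] "from" : (NP/S)\N
    [5,6] "on" : (S\NP)\(NP/S)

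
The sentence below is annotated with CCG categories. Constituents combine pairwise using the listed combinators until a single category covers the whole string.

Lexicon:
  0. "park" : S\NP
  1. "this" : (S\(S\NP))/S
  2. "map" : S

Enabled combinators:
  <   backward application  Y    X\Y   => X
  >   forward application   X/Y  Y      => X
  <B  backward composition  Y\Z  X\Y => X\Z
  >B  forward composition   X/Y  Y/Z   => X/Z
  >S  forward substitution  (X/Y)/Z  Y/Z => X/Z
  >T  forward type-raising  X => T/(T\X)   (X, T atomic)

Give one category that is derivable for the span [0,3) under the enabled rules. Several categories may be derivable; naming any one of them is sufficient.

S

[0,3] S   <
  [0,1] "park" : S\NP
  [1,3] S\(S\NP)   >
    [1,2] "this" : (S\(S\NP))/S
    [2,3] "map" : S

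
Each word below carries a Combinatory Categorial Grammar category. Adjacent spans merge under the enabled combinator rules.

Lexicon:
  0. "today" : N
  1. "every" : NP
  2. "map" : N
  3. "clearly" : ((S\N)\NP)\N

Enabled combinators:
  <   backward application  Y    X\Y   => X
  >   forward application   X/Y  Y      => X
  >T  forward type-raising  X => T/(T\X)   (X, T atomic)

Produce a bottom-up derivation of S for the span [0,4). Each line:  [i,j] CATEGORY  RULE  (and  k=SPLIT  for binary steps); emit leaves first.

[0,1] N  lex  "today"
[1,2] NP  lex  "every"
[2,3] N  lex  "map"
[3,4] ((S\N)\NP)\N  lex  "clearly"
[2,4] (S\N)\NP  <  k=3
[1,4] S\N  <  k=2
[0,4] S  <  k=1

[0,4] S   <
  [0,1] "today" : N
  [1,4] S\N   <
    [1,2] "every" : NP
    [2,4] (S\N)\NP   <
      [2,3] "map" : N
      [3,4] "clearly" : ((S\N)\NP)\N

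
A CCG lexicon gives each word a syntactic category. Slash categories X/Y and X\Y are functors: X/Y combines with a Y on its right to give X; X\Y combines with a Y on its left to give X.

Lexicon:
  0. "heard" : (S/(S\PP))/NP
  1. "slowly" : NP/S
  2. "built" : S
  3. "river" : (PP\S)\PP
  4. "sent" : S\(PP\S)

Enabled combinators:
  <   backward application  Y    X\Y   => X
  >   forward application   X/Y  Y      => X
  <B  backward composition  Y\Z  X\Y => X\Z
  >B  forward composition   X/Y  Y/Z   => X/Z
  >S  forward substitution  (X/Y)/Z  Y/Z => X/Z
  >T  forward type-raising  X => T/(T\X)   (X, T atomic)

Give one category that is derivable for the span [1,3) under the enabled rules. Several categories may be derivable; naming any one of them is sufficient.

[0,5] S   >
  [0,3] S/(S\PP)   >
    [0,1] "heard" : (S/(S\PP))/NP
    [1,3] NP   >
      [1,2] "slowly" : NP/S
      [2,3] "built" : S
  [3,5] S\PP   <B
    [3,4] "river" : (PP\S)\PP
    [4,5] "sent" : S\(PP\S)

NP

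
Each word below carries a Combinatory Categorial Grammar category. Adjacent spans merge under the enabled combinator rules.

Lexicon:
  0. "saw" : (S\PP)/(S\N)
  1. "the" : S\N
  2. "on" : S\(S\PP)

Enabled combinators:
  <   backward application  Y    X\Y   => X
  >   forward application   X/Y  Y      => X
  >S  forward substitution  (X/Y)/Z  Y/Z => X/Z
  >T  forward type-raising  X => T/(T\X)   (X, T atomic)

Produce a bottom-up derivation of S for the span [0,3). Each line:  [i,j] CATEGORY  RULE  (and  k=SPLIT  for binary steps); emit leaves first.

[0,1] (S\PP)/(S\N)  lex  "saw"
[1,2] S\N  lex  "the"
[0,2] S\PP  >  k=1
[2,3] S\(S\PP)  lex  "on"
[0,3] S  <  k=2

[0,3] S   <
  [0,2] S\PP   >
    [0,1] "saw" : (S\PP)/(S\N)
    [1,2] "the" : S\N
  [2,3] "on" : S\(S\PP)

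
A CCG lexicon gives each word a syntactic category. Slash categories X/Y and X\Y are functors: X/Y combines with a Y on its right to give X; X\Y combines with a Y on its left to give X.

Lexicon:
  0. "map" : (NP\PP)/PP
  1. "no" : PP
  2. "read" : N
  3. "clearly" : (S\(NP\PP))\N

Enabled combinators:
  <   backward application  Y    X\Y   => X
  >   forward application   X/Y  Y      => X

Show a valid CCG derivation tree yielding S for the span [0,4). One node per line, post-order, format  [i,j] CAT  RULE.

[0,1] (NP\PP)/PP  lex  "map"
[1,2] PP  lex  "no"
[0,2] NP\PP  >  k=1
[2,3] N  lex  "read"
[3,4] (S\(NP\PP))\N  lex  "clearly"
[2,4] S\(NP\PP)  <  k=3
[0,4] S  <  k=2

[0,4] S   <
  [0,2] NP\PP   >
    [0,1] "map" : (NP\PP)/PP
    [1,2] "no" : PP
  [2,4] S\(NP\PP)   <
    [2,3] "read" : N
    [3,4] "clearly" : (S\(NP\PP))\N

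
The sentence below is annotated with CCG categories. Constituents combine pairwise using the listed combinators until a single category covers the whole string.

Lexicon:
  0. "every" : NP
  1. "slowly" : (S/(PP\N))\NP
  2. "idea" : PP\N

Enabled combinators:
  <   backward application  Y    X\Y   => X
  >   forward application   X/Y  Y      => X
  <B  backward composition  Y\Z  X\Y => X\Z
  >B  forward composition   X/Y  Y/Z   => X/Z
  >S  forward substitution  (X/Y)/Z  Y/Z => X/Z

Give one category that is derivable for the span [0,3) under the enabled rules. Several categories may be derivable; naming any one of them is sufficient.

[0,3] S   >
  [0,2] S/(PP\N)   <
    [0,1] "every" : NP
    [1,2] "slowly" : (S/(PP\N))\NP
  [2,3] "idea" : PP\N

S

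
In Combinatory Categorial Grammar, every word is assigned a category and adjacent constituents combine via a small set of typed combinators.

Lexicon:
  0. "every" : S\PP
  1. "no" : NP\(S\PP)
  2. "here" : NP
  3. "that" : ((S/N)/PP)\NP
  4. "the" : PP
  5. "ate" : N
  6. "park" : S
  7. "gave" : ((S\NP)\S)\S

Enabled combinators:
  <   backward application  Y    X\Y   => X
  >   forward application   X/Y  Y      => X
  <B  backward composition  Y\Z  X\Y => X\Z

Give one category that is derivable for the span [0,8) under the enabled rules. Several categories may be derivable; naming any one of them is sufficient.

S

[0,8] S   <
  [0,2] NP   <
    [0,1] "every" : S\PP
    [1,2] "no" : NP\(S\PP)
  [2,8] S\NP   <
    [2,6] S   >
      [2,5] S/N   >
        [2,4] (S/N)/PP   <
          [2,3] "here" : NP
          [3,4] "that" : ((S/N)/PP)\NP
        [4,5] "the" : PP
      [5,6] "ate" : N
    [6,8] (S\NP)\S   <
      [6,7] "park" : S
      [7,8] "gave" : ((S\NP)\S)\S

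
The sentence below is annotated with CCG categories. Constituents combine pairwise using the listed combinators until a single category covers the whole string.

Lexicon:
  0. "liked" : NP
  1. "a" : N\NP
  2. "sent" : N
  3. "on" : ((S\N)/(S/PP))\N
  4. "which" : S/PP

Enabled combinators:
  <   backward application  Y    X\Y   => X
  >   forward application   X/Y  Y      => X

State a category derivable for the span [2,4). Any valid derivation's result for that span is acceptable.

[0,5] S   <
  [0,2] N   <
    [0,1] "liked" : NP
    [1,2] "a" : N\NP
  [2,5] S\N   >
    [2,4] (S\N)/(S/PP)   <
      [2,3] "sent" : N
      [3,4] "on" : ((S\N)/(S/PP))\N
    [4,5] "which" : S/PP

(S\N)/(S/PP)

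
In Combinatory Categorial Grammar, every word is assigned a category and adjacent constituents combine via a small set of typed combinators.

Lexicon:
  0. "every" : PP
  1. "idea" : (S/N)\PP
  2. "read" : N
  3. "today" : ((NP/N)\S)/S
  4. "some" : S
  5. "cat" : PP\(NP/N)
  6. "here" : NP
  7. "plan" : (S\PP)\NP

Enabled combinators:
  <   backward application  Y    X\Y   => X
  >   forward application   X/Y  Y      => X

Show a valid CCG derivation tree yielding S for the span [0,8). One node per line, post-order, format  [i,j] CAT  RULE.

[0,8] S   <
  [0,6] PP   <
    [0,5] NP/N   <
      [0,3] S   >
        [0,2] S/N   <
          [0,1] "every" : PP
          [1,2] "idea" : (S/N)\PP
        [2,3] "read" : N
      [3,5] (NP/N)\S   >
        [3,4] "today" : ((NP/N)\S)/S
        [4,5] "some" : S
    [5,6] "cat" : PP\(NP/N)
  [6,8] S\PP   <
    [6,7] "here" : NP
    [7,8] "plan" : (S\PP)\NP

[0,1] PP  lex  "every"
[1,2] (S/N)\PP  lex  "idea"
[0,2] S/N  <  k=1
[2,3] N  lex  "read"
[0,3] S  >  k=2
[3,4] ((NP/N)\S)/S  lex  "today"
[4,5] S  lex  "some"
[3,5] (NP/N)\S  >  k=4
[0,5] NP/N  <  k=3
[5,6] PP\(NP/N)  lex  "cat"
[0,6] PP  <  k=5
[6,7] NP  lex  "here"
[7,8] (S\PP)\NP  lex  "plan"
[6,8] S\PP  <  k=7
[0,8] S  <  k=6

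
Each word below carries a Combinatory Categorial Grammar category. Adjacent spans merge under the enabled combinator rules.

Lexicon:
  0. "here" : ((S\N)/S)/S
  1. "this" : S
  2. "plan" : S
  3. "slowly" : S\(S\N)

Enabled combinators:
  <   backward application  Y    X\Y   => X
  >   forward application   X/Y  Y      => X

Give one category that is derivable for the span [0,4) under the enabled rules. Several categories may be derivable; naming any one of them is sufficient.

S

[0,4] S   <
  [0,3] S\N   >
    [0,2] (S\N)/S   >
      [0,1] "here" : ((S\N)/S)/S
      [1,2] "this" : S
    [2,3] "plan" : S
  [3,4] "slowly" : S\(S\N)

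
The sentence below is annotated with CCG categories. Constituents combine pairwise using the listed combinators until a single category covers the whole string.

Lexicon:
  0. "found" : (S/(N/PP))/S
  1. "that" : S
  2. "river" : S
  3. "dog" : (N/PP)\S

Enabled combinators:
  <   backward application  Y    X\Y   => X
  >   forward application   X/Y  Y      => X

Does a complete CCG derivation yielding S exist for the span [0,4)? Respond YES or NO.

YES

[0,4] S   >
  [0,2] S/(N/PP)   >
    [0,1] "found" : (S/(N/PP))/S
    [1,2] "that" : S
  [2,4] N/PP   <
    [2,3] "river" : S
    [3,4] "dog" : (N/PP)\S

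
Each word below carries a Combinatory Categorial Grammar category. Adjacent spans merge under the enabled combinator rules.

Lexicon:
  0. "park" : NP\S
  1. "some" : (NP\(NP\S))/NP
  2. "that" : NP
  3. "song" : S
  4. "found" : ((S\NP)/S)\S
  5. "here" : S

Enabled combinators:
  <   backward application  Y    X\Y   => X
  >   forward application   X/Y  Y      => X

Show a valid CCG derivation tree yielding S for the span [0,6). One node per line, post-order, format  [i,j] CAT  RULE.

[0,6] S   <
  [0,3] NP   <
    [0,1] "park" : NP\S
    [1,3] NP\(NP\S)   >
      [1,2] "some" : (NP\(NP\S))/NP
      [2,3] "that" : NP
  [3,6] S\NP   >
    [3,5] (S\NP)/S   <
      [3,4] "song" : S
      [4,5] "found" : ((S\NP)/S)\S
    [5,6] "here" : S

[0,1] NP\S  lex  "park"
[1,2] (NP\(NP\S))/NP  lex  "some"
[2,3] NP  lex  "that"
[1,3] NP\(NP\S)  >  k=2
[0,3] NP  <  k=1
[3,4] S  lex  "song"
[4,5] ((S\NP)/S)\S  lex  "found"
[3,5] (S\NP)/S  <  k=4
[5,6] S  lex  "here"
[3,6] S\NP  >  k=5
[0,6] S  <  k=3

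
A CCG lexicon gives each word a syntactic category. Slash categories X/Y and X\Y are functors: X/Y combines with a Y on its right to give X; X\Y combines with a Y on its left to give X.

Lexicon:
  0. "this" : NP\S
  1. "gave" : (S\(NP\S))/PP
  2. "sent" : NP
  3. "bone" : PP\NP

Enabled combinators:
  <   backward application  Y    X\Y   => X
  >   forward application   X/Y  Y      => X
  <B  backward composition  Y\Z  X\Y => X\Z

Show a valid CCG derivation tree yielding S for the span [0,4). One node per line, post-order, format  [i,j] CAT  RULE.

[0,1] NP\S  lex  "this"
[1,2] (S\(NP\S))/PP  lex  "gave"
[2,3] NP  lex  "sent"
[3,4] PP\NP  lex  "bone"
[2,4] PP  <  k=3
[1,4] S\(NP\S)  >  k=2
[0,4] S  <  k=1

[0,4] S   <
  [0,1] "this" : NP\S
  [1,4] S\(NP\S)   >
    [1,2] "gave" : (S\(NP\S))/PP
    [2,4] PP   <
      [2,3] "sent" : NP
      [3,4] "bone" : PP\NP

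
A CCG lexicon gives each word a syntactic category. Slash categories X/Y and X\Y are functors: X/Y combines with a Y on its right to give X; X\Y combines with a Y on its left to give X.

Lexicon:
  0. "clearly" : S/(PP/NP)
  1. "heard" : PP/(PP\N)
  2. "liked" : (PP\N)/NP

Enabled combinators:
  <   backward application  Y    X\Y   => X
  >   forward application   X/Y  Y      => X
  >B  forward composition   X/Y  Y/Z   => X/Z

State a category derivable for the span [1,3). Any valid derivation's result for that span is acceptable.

[0,3] S   >
  [0,1] "clearly" : S/(PP/NP)
  [1,3] PP/NP   >B
    [1,2] "heard" : PP/(PP\N)
    [2,3] "liked" : (PP\N)/NP

PP/NP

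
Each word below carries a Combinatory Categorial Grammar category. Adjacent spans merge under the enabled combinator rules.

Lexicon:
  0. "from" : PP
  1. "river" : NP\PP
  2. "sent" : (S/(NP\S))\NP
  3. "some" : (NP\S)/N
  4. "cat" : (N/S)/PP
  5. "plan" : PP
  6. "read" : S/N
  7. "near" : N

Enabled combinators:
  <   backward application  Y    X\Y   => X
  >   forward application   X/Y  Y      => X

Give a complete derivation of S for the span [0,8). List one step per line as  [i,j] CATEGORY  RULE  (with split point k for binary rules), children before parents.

[0,8] S   >
  [0,3] S/(NP\S)   <
    [0,2] NP   <
      [0,1] "from" : PP
      [1,2] "river" : NP\PP
    [2,3] "sent" : (S/(NP\S))\NP
  [3,8] NP\S   >
    [3,4] "some" : (NP\S)/N
    [4,8] N   >
      [4,6] N/S   >
        [4,5] "cat" : (N/S)/PP
        [5,6] "plan" : PP
      [6,8] S   >
        [6,7] "read" : S/N
        [7,8] "near" : N

[0,1] PP  lex  "from"
[1,2] NP\PP  lex  "river"
[0,2] NP  <  k=1
[2,3] (S/(NP\S))\NP  lex  "sent"
[0,3] S/(NP\S)  <  k=2
[3,4] (NP\S)/N  lex  "some"
[4,5] (N/S)/PP  lex  "cat"
[5,6] PP  lex  "plan"
[4,6] N/S  >  k=5
[6,7] S/N  lex  "read"
[7,8] N  lex  "near"
[6,8] S  >  k=7
[4,8] N  >  k=6
[3,8] NP\S  >  k=4
[0,8] S  >  k=3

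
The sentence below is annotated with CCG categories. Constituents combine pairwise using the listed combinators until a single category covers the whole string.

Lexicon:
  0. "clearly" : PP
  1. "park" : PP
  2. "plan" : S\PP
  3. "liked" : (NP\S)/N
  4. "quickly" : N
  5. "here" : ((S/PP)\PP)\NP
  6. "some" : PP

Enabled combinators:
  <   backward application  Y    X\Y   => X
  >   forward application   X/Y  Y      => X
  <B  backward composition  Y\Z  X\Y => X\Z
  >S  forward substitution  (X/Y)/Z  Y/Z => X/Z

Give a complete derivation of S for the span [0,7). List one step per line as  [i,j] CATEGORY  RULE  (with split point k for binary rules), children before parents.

[0,7] S   >
  [0,6] S/PP   <
    [0,1] "clearly" : PP
    [1,6] (S/PP)\PP   <
      [1,5] NP   <
        [1,3] S   <
          [1,2] "park" : PP
          [2,3] "plan" : S\PP
        [3,5] NP\S   >
          [3,4] "liked" : (NP\S)/N
          [4,5] "quickly" : N
      [5,6] "here" : ((S/PP)\PP)\NP
  [6,7] "some" : PP

[0,1] PP  lex  "clearly"
[1,2] PP  lex  "park"
[2,3] S\PP  lex  "plan"
[1,3] S  <  k=2
[3,4] (NP\S)/N  lex  "liked"
[4,5] N  lex  "quickly"
[3,5] NP\S  >  k=4
[1,5] NP  <  k=3
[5,6] ((S/PP)\PP)\NP  lex  "here"
[1,6] (S/PP)\PP  <  k=5
[0,6] S/PP  <  k=1
[6,7] PP  lex  "some"
[0,7] S  >  k=6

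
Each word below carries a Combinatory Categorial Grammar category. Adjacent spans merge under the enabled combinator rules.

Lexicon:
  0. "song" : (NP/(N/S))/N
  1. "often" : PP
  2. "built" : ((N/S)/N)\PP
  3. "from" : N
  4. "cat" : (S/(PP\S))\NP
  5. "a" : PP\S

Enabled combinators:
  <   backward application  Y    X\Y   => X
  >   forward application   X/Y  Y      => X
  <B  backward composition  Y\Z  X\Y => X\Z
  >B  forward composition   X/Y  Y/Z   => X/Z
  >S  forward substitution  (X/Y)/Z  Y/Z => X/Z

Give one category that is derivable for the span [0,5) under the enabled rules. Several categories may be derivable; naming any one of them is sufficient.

S/(PP\S)

[0,6] S   >
  [0,5] S/(PP\S)   <
    [0,4] NP   >
      [0,3] NP/N   >S
        [0,1] "song" : (NP/(N/S))/N
        [1,3] (N/S)/N   <
          [1,2] "often" : PP
          [2,3] "built" : ((N/S)/N)\PP
      [3,4] "from" : N
    [4,5] "cat" : (S/(PP\S))\NP
  [5,6] "a" : PP\S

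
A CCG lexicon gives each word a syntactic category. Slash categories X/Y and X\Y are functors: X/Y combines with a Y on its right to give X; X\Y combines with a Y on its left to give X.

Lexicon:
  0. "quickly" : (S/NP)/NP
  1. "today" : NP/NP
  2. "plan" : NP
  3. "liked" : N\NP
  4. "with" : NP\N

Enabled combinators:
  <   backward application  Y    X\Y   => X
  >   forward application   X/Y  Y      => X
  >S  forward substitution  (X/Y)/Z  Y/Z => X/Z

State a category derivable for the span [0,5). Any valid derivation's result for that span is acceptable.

[0,5] S   >
  [0,2] S/NP   >S
    [0,1] "quickly" : (S/NP)/NP
    [1,2] "today" : NP/NP
  [2,5] NP   <
    [2,4] N   <
      [2,3] "plan" : NP
      [3,4] "liked" : N\NP
    [4,5] "with" : NP\N

S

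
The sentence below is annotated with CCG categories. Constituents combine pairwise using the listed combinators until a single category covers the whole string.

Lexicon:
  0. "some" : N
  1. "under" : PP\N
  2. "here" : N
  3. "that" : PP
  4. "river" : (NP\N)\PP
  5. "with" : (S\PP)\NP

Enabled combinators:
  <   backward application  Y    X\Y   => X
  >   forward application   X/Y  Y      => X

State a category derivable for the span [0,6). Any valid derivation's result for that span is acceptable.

[0,6] S   <
  [0,2] PP   <
    [0,1] "some" : N
    [1,2] "under" : PP\N
  [2,6] S\PP   <
    [2,5] NP   <
      [2,3] "here" : N
      [3,5] NP\N   <
        [3,4] "that" : PP
        [4,5] "river" : (NP\N)\PP
    [5,6] "with" : (S\PP)\NP

S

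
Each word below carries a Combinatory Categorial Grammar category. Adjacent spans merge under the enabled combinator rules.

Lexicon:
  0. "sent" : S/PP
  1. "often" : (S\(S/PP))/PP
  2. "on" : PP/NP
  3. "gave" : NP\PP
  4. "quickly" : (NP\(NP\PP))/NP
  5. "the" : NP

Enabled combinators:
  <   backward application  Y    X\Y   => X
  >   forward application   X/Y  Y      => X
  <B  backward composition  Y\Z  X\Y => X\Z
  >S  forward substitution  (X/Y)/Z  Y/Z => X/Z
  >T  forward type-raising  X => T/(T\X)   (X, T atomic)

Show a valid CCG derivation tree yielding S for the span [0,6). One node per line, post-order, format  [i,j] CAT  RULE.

[0,1] S/PP  lex  "sent"
[1,2] (S\(S/PP))/PP  lex  "often"
[2,3] PP/NP  lex  "on"
[3,4] NP\PP  lex  "gave"
[4,5] (NP\(NP\PP))/NP  lex  "quickly"
[5,6] NP  lex  "the"
[4,6] NP\(NP\PP)  >  k=5
[3,6] NP  <  k=4
[2,6] PP  >  k=3
[1,6] S\(S/PP)  >  k=2
[0,6] S  <  k=1

[0,6] S   <
  [0,1] "sent" : S/PP
  [1,6] S\(S/PP)   >
    [1,2] "often" : (S\(S/PP))/PP
    [2,6] PP   >
      [2,3] "on" : PP/NP
      [3,6] NP   <
        [3,4] "gave" : NP\PP
        [4,6] NP\(NP\PP)   >
          [4,5] "quickly" : (NP\(NP\PP))/NP
          [5,6] "the" : NP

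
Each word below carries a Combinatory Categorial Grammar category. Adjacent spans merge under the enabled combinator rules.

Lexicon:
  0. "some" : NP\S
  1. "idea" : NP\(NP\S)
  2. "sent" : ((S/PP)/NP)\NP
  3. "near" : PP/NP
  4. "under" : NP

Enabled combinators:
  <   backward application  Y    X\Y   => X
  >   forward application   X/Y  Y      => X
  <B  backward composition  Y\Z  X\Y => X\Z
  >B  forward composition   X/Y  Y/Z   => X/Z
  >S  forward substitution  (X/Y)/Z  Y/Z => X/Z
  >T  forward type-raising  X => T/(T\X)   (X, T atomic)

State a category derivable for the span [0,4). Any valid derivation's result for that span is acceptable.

S/NP

[0,5] S   >
  [0,4] S/NP   >S
    [0,3] (S/PP)/NP   <
      [0,2] NP   <
        [0,1] "some" : NP\S
        [1,2] "idea" : NP\(NP\S)
      [2,3] "sent" : ((S/PP)/NP)\NP
    [3,4] "near" : PP/NP
  [4,5] "under" : NP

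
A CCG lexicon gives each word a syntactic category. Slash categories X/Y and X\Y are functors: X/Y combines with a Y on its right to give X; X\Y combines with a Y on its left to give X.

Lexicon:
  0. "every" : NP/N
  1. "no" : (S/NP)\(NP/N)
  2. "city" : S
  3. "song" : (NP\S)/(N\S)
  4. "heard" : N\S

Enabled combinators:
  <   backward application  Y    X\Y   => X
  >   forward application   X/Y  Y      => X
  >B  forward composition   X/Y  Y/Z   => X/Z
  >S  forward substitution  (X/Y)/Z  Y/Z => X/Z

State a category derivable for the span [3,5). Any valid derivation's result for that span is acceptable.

NP\S

[0,5] S   >
  [0,2] S/NP   <
    [0,1] "every" : NP/N
    [1,2] "no" : (S/NP)\(NP/N)
  [2,5] NP   <
    [2,3] "city" : S
    [3,5] NP\S   >
      [3,4] "song" : (NP\S)/(N\S)
      [4,5] "heard" : N\S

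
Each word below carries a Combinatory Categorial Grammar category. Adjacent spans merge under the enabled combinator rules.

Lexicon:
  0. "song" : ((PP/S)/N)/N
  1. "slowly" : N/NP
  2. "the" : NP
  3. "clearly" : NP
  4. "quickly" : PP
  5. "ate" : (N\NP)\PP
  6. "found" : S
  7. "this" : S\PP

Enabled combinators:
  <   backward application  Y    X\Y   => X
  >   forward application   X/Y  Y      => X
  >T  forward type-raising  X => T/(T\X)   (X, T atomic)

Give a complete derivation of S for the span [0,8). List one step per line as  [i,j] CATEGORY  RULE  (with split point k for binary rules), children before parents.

[0,1] ((PP/S)/N)/N  lex  "song"
[1,2] N/NP  lex  "slowly"
[2,3] NP  lex  "the"
[1,3] N  >  k=2
[0,3] (PP/S)/N  >  k=1
[3,4] NP  lex  "clearly"
[3,4] N/(N\NP)  >T
[4,5] PP  lex  "quickly"
[5,6] (N\NP)\PP  lex  "ate"
[4,6] N\NP  <  k=5
[3,6] N  >  k=4
[0,6] PP/S  >  k=3
[6,7] S  lex  "found"
[0,7] PP  >  k=6
[7,8] S\PP  lex  "this"
[0,8] S  <  k=7

[0,8] S   <
  [0,7] PP   >
    [0,6] PP/S   >
      [0,3] (PP/S)/N   >
        [0,1] "song" : ((PP/S)/N)/N
        [1,3] N   >
          [1,2] "slowly" : N/NP
          [2,3] "the" : NP
      [3,6] N   >
        [3,4] N/(N\NP)   >T
          [3,4] "clearly" : NP
        [4,6] N\NP   <
          [4,5] "quickly" : PP
          [5,6] "ate" : (N\NP)\PP
    [6,7] "found" : S
  [7,8] "this" : S\PP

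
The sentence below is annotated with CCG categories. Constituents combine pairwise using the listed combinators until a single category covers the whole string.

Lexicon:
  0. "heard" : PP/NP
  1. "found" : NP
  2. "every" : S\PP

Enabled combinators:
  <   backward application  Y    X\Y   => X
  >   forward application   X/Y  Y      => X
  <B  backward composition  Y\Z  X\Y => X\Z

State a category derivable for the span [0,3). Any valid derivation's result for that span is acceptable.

S

[0,3] S   <
  [0,2] PP   >
    [0,1] "heard" : PP/NP
    [1,2] "found" : NP
  [2,3] "every" : S\PP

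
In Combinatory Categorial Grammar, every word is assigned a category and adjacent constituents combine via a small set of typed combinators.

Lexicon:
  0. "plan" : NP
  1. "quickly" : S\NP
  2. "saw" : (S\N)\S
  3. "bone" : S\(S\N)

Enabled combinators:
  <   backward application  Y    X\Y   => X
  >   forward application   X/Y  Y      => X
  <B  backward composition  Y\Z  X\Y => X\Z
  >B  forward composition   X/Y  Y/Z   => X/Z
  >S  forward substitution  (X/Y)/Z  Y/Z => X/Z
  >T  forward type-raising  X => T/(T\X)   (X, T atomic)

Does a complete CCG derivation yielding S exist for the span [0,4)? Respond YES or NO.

[0,4] S   <
  [0,3] S\N   <
    [0,2] S   <
      [0,1] "plan" : NP
      [1,2] "quickly" : S\NP
    [2,3] "saw" : (S\N)\S
  [3,4] "bone" : S\(S\N)

YES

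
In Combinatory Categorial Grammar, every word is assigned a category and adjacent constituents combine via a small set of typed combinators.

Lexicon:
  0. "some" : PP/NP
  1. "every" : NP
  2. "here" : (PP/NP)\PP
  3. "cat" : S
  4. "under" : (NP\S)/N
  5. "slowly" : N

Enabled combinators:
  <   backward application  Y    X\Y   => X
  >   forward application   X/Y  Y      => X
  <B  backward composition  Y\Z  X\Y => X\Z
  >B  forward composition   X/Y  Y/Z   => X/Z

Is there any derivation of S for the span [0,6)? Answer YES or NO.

NO

PP/NP NP (PP/NP)\PP S (NP\S)/N N
CKY chart[0,6] = {PP}; S ∉ chart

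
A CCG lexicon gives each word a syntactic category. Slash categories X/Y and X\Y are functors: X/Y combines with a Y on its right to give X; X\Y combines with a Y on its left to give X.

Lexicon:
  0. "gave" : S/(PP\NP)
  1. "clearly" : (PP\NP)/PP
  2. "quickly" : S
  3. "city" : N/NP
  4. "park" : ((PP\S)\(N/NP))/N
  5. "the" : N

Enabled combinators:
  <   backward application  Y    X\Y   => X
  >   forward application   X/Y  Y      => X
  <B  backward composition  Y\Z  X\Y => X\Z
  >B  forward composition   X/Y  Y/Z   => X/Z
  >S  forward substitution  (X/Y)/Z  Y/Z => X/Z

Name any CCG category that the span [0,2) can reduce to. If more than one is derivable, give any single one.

[0,6] S   >
  [0,2] S/PP   >B
    [0,1] "gave" : S/(PP\NP)
    [1,2] "clearly" : (PP\NP)/PP
  [2,6] PP   <
    [2,3] "quickly" : S
    [3,6] PP\S   <
      [3,4] "city" : N/NP
      [4,6] (PP\S)\(N/NP)   >
        [4,5] "park" : ((PP\S)\(N/NP))/N
        [5,6] "the" : N

S/PP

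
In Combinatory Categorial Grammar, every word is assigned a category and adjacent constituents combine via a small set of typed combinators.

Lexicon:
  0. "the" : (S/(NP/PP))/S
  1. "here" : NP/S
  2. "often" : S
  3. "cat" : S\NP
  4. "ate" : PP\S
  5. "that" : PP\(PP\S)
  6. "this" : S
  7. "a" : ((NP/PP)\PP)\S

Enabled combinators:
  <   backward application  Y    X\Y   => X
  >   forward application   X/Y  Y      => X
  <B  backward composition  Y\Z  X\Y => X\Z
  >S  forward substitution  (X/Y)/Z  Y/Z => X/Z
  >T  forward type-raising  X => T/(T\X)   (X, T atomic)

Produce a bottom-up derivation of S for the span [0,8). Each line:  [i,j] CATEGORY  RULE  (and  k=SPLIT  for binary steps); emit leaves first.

[0,1] (S/(NP/PP))/S  lex  "the"
[1,2] NP/S  lex  "here"
[2,3] S  lex  "often"
[1,3] NP  >  k=2
[3,4] S\NP  lex  "cat"
[1,4] S  <  k=3
[0,4] S/(NP/PP)  >  k=1
[4,5] PP\S  lex  "ate"
[5,6] PP\(PP\S)  lex  "that"
[4,6] PP  <  k=5
[6,7] S  lex  "this"
[7,8] ((NP/PP)\PP)\S  lex  "a"
[6,8] (NP/PP)\PP  <  k=7
[4,8] NP/PP  <  k=6
[0,8] S  >  k=4

[0,8] S   >
  [0,4] S/(NP/PP)   >
    [0,1] "the" : (S/(NP/PP))/S
    [1,4] S   <
      [1,3] NP   >
        [1,2] "here" : NP/S
        [2,3] "often" : S
      [3,4] "cat" : S\NP
  [4,8] NP/PP   <
    [4,6] PP   <
      [4,5] "ate" : PP\S
      [5,6] "that" : PP\(PP\S)
    [6,8] (NP/PP)\PP   <
      [6,7] "this" : S
      [7,8] "a" : ((NP/PP)\PP)\S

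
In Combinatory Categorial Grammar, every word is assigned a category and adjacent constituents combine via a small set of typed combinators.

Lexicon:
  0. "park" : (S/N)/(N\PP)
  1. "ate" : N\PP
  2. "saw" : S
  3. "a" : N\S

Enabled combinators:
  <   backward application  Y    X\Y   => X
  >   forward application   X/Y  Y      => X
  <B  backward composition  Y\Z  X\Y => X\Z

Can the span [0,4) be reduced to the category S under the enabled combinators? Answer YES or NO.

YES

[0,4] S   >
  [0,2] S/N   >
    [0,1] "park" : (S/N)/(N\PP)
    [1,2] "ate" : N\PP
  [2,4] N   <
    [2,3] "saw" : S
    [3,4] "a" : N\S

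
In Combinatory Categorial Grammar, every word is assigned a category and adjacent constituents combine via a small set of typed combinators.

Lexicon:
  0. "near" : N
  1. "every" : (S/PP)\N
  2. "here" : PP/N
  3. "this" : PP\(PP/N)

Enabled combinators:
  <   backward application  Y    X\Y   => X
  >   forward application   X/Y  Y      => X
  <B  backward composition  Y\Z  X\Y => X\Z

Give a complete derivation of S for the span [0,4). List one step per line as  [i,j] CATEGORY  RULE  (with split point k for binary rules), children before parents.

[0,4] S   >
  [0,2] S/PP   <
    [0,1] "near" : N
    [1,2] "every" : (S/PP)\N
  [2,4] PP   <
    [2,3] "here" : PP/N
    [3,4] "this" : PP\(PP/N)

[0,1] N  lex  "near"
[1,2] (S/PP)\N  lex  "every"
[0,2] S/PP  <  k=1
[2,3] PP/N  lex  "here"
[3,4] PP\(PP/N)  lex  "this"
[2,4] PP  <  k=3
[0,4] S  >  k=2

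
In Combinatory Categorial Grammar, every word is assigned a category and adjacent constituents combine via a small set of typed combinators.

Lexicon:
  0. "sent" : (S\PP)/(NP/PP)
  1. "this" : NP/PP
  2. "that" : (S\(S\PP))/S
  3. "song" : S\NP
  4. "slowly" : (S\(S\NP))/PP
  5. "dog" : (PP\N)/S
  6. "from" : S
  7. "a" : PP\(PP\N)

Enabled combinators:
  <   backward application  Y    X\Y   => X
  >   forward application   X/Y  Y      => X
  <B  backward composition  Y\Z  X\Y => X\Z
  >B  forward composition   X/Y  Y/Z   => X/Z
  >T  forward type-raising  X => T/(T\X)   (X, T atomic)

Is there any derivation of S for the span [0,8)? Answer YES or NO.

[0,8] S   <
  [0,2] S\PP   >
    [0,1] "sent" : (S\PP)/(NP/PP)
    [1,2] "this" : NP/PP
  [2,8] S\(S\PP)   >
    [2,3] "that" : (S\(S\PP))/S
    [3,8] S   <
      [3,4] "song" : S\NP
      [4,8] S\(S\NP)   >
        [4,5] "slowly" : (S\(S\NP))/PP
        [5,8] PP   <
          [5,7] PP\N   >
            [5,6] "dog" : (PP\N)/S
            [6,7] "from" : S
          [7,8] "a" : PP\(PP\N)

YES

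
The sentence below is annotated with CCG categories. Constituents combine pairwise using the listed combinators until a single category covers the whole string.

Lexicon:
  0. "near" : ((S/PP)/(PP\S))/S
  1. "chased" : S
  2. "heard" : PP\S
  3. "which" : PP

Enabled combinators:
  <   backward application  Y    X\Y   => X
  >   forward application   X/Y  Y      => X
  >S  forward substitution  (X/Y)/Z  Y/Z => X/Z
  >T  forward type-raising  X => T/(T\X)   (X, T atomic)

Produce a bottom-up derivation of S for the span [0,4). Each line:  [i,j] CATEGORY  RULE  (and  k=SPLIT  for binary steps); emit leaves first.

[0,1] ((S/PP)/(PP\S))/S  lex  "near"
[1,2] S  lex  "chased"
[0,2] (S/PP)/(PP\S)  >  k=1
[2,3] PP\S  lex  "heard"
[0,3] S/PP  >  k=2
[3,4] PP  lex  "which"
[0,4] S  >  k=3

[0,4] S   >
  [0,3] S/PP   >
    [0,2] (S/PP)/(PP\S)   >
      [0,1] "near" : ((S/PP)/(PP\S))/S
      [1,2] "chased" : S
    [2,3] "heard" : PP\S
  [3,4] "which" : PP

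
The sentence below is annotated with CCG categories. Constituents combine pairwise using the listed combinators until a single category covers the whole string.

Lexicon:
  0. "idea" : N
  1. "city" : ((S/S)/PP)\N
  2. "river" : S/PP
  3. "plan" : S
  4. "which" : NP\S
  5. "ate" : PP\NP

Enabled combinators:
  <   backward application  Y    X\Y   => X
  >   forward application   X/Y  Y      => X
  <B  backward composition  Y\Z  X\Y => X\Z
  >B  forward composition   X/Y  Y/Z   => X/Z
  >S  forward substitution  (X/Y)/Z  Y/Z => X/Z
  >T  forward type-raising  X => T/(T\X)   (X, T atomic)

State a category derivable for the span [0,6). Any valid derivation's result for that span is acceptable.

S

[0,6] S   >
  [0,3] S/PP   >S
    [0,2] (S/S)/PP   <
      [0,1] "idea" : N
      [1,2] "city" : ((S/S)/PP)\N
    [2,3] "river" : S/PP
  [3,6] PP   <
    [3,5] NP   >
      [3,4] NP/(NP\S)   >T
        [3,4] "plan" : S
      [4,5] "which" : NP\S
    [5,6] "ate" : PP\NP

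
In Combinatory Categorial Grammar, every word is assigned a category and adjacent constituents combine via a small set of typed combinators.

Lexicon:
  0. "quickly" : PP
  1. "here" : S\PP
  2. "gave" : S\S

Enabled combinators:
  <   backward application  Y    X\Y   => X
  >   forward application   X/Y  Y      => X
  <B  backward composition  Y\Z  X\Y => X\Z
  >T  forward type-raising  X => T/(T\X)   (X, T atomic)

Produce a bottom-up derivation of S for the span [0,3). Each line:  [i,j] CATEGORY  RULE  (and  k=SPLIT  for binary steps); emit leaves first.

[0,1] PP  lex  "quickly"
[0,1] S/(S\PP)  >T
[1,2] S\PP  lex  "here"
[2,3] S\S  lex  "gave"
[1,3] S\PP  <B  k=2
[0,3] S  >  k=1

[0,3] S   >
  [0,1] S/(S\PP)   >T
    [0,1] "quickly" : PP
  [1,3] S\PP   <B
    [1,2] "here" : S\PP
    [2,3] "gave" : S\S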